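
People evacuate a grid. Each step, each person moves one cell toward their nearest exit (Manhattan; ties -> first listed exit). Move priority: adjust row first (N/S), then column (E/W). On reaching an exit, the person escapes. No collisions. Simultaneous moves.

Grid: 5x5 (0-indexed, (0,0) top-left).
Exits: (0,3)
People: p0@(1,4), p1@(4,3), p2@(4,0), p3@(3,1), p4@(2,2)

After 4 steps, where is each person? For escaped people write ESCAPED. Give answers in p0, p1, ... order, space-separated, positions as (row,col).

Step 1: p0:(1,4)->(0,4) | p1:(4,3)->(3,3) | p2:(4,0)->(3,0) | p3:(3,1)->(2,1) | p4:(2,2)->(1,2)
Step 2: p0:(0,4)->(0,3)->EXIT | p1:(3,3)->(2,3) | p2:(3,0)->(2,0) | p3:(2,1)->(1,1) | p4:(1,2)->(0,2)
Step 3: p0:escaped | p1:(2,3)->(1,3) | p2:(2,0)->(1,0) | p3:(1,1)->(0,1) | p4:(0,2)->(0,3)->EXIT
Step 4: p0:escaped | p1:(1,3)->(0,3)->EXIT | p2:(1,0)->(0,0) | p3:(0,1)->(0,2) | p4:escaped

ESCAPED ESCAPED (0,0) (0,2) ESCAPED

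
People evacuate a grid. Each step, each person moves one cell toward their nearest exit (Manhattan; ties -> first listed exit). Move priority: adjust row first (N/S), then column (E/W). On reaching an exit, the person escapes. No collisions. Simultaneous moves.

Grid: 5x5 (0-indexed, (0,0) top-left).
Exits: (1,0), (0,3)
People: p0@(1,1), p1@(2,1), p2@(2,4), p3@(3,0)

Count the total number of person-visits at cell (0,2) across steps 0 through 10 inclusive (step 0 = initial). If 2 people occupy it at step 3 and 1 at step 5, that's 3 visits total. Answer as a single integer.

Answer: 0

Derivation:
Step 0: p0@(1,1) p1@(2,1) p2@(2,4) p3@(3,0) -> at (0,2): 0 [-], cum=0
Step 1: p0@ESC p1@(1,1) p2@(1,4) p3@(2,0) -> at (0,2): 0 [-], cum=0
Step 2: p0@ESC p1@ESC p2@(0,4) p3@ESC -> at (0,2): 0 [-], cum=0
Step 3: p0@ESC p1@ESC p2@ESC p3@ESC -> at (0,2): 0 [-], cum=0
Total visits = 0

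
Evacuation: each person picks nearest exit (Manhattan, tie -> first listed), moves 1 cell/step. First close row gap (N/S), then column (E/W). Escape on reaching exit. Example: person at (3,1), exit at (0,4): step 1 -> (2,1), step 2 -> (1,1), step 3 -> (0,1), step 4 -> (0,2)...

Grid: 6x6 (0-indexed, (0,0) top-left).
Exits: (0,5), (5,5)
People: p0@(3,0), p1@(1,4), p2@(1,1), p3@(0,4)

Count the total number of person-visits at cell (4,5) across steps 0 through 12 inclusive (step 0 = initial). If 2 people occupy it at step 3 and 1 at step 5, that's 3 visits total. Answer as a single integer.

Answer: 0

Derivation:
Step 0: p0@(3,0) p1@(1,4) p2@(1,1) p3@(0,4) -> at (4,5): 0 [-], cum=0
Step 1: p0@(4,0) p1@(0,4) p2@(0,1) p3@ESC -> at (4,5): 0 [-], cum=0
Step 2: p0@(5,0) p1@ESC p2@(0,2) p3@ESC -> at (4,5): 0 [-], cum=0
Step 3: p0@(5,1) p1@ESC p2@(0,3) p3@ESC -> at (4,5): 0 [-], cum=0
Step 4: p0@(5,2) p1@ESC p2@(0,4) p3@ESC -> at (4,5): 0 [-], cum=0
Step 5: p0@(5,3) p1@ESC p2@ESC p3@ESC -> at (4,5): 0 [-], cum=0
Step 6: p0@(5,4) p1@ESC p2@ESC p3@ESC -> at (4,5): 0 [-], cum=0
Step 7: p0@ESC p1@ESC p2@ESC p3@ESC -> at (4,5): 0 [-], cum=0
Total visits = 0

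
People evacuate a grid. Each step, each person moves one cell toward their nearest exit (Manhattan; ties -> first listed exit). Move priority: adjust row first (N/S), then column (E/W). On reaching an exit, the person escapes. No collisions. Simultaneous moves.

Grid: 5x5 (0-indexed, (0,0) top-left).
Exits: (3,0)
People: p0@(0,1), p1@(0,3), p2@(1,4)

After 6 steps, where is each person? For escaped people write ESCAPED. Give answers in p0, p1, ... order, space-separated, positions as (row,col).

Step 1: p0:(0,1)->(1,1) | p1:(0,3)->(1,3) | p2:(1,4)->(2,4)
Step 2: p0:(1,1)->(2,1) | p1:(1,3)->(2,3) | p2:(2,4)->(3,4)
Step 3: p0:(2,1)->(3,1) | p1:(2,3)->(3,3) | p2:(3,4)->(3,3)
Step 4: p0:(3,1)->(3,0)->EXIT | p1:(3,3)->(3,2) | p2:(3,3)->(3,2)
Step 5: p0:escaped | p1:(3,2)->(3,1) | p2:(3,2)->(3,1)
Step 6: p0:escaped | p1:(3,1)->(3,0)->EXIT | p2:(3,1)->(3,0)->EXIT

ESCAPED ESCAPED ESCAPED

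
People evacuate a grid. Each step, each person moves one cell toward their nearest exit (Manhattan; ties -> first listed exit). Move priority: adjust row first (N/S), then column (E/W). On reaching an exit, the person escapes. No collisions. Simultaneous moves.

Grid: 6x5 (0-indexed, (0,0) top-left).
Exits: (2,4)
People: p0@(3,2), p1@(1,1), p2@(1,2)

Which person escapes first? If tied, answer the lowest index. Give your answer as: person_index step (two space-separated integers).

Step 1: p0:(3,2)->(2,2) | p1:(1,1)->(2,1) | p2:(1,2)->(2,2)
Step 2: p0:(2,2)->(2,3) | p1:(2,1)->(2,2) | p2:(2,2)->(2,3)
Step 3: p0:(2,3)->(2,4)->EXIT | p1:(2,2)->(2,3) | p2:(2,3)->(2,4)->EXIT
Step 4: p0:escaped | p1:(2,3)->(2,4)->EXIT | p2:escaped
Exit steps: [3, 4, 3]
First to escape: p0 at step 3

Answer: 0 3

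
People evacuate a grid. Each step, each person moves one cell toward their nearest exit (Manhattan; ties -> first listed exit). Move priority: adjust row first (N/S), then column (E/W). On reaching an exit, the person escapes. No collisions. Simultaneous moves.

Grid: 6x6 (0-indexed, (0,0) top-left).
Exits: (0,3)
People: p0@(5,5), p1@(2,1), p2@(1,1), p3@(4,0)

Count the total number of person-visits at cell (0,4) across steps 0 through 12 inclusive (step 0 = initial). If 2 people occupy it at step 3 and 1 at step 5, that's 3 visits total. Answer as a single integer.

Step 0: p0@(5,5) p1@(2,1) p2@(1,1) p3@(4,0) -> at (0,4): 0 [-], cum=0
Step 1: p0@(4,5) p1@(1,1) p2@(0,1) p3@(3,0) -> at (0,4): 0 [-], cum=0
Step 2: p0@(3,5) p1@(0,1) p2@(0,2) p3@(2,0) -> at (0,4): 0 [-], cum=0
Step 3: p0@(2,5) p1@(0,2) p2@ESC p3@(1,0) -> at (0,4): 0 [-], cum=0
Step 4: p0@(1,5) p1@ESC p2@ESC p3@(0,0) -> at (0,4): 0 [-], cum=0
Step 5: p0@(0,5) p1@ESC p2@ESC p3@(0,1) -> at (0,4): 0 [-], cum=0
Step 6: p0@(0,4) p1@ESC p2@ESC p3@(0,2) -> at (0,4): 1 [p0], cum=1
Step 7: p0@ESC p1@ESC p2@ESC p3@ESC -> at (0,4): 0 [-], cum=1
Total visits = 1

Answer: 1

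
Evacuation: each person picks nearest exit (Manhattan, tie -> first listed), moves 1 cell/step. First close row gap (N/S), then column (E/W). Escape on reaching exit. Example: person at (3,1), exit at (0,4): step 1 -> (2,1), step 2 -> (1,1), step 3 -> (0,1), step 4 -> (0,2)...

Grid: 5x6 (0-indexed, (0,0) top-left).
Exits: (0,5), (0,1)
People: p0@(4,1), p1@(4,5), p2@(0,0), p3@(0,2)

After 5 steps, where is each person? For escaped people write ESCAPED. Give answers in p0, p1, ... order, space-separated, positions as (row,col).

Step 1: p0:(4,1)->(3,1) | p1:(4,5)->(3,5) | p2:(0,0)->(0,1)->EXIT | p3:(0,2)->(0,1)->EXIT
Step 2: p0:(3,1)->(2,1) | p1:(3,5)->(2,5) | p2:escaped | p3:escaped
Step 3: p0:(2,1)->(1,1) | p1:(2,5)->(1,5) | p2:escaped | p3:escaped
Step 4: p0:(1,1)->(0,1)->EXIT | p1:(1,5)->(0,5)->EXIT | p2:escaped | p3:escaped

ESCAPED ESCAPED ESCAPED ESCAPED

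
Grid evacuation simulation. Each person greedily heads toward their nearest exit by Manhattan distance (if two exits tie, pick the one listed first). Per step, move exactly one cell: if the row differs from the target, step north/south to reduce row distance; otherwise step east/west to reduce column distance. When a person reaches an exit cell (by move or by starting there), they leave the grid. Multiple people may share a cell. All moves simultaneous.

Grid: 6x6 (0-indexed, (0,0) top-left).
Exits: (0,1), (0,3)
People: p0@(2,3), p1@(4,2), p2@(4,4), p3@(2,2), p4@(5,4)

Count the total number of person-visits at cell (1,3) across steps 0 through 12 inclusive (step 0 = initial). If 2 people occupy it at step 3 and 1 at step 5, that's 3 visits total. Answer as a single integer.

Answer: 1

Derivation:
Step 0: p0@(2,3) p1@(4,2) p2@(4,4) p3@(2,2) p4@(5,4) -> at (1,3): 0 [-], cum=0
Step 1: p0@(1,3) p1@(3,2) p2@(3,4) p3@(1,2) p4@(4,4) -> at (1,3): 1 [p0], cum=1
Step 2: p0@ESC p1@(2,2) p2@(2,4) p3@(0,2) p4@(3,4) -> at (1,3): 0 [-], cum=1
Step 3: p0@ESC p1@(1,2) p2@(1,4) p3@ESC p4@(2,4) -> at (1,3): 0 [-], cum=1
Step 4: p0@ESC p1@(0,2) p2@(0,4) p3@ESC p4@(1,4) -> at (1,3): 0 [-], cum=1
Step 5: p0@ESC p1@ESC p2@ESC p3@ESC p4@(0,4) -> at (1,3): 0 [-], cum=1
Step 6: p0@ESC p1@ESC p2@ESC p3@ESC p4@ESC -> at (1,3): 0 [-], cum=1
Total visits = 1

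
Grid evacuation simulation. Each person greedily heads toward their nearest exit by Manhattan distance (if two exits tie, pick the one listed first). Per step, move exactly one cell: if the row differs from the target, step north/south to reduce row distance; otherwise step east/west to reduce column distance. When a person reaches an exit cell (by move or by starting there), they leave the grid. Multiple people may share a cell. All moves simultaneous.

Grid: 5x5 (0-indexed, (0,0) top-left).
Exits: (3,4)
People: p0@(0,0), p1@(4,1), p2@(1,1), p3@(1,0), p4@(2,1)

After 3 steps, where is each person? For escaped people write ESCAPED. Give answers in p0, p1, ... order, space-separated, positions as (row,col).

Step 1: p0:(0,0)->(1,0) | p1:(4,1)->(3,1) | p2:(1,1)->(2,1) | p3:(1,0)->(2,0) | p4:(2,1)->(3,1)
Step 2: p0:(1,0)->(2,0) | p1:(3,1)->(3,2) | p2:(2,1)->(3,1) | p3:(2,0)->(3,0) | p4:(3,1)->(3,2)
Step 3: p0:(2,0)->(3,0) | p1:(3,2)->(3,3) | p2:(3,1)->(3,2) | p3:(3,0)->(3,1) | p4:(3,2)->(3,3)

(3,0) (3,3) (3,2) (3,1) (3,3)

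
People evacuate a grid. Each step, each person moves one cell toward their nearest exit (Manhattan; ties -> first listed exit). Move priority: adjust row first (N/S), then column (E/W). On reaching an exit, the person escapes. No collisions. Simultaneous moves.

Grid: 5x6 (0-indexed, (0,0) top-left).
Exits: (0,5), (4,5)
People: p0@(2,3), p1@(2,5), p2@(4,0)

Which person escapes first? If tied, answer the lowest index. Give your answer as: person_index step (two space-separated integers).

Step 1: p0:(2,3)->(1,3) | p1:(2,5)->(1,5) | p2:(4,0)->(4,1)
Step 2: p0:(1,3)->(0,3) | p1:(1,5)->(0,5)->EXIT | p2:(4,1)->(4,2)
Step 3: p0:(0,3)->(0,4) | p1:escaped | p2:(4,2)->(4,3)
Step 4: p0:(0,4)->(0,5)->EXIT | p1:escaped | p2:(4,3)->(4,4)
Step 5: p0:escaped | p1:escaped | p2:(4,4)->(4,5)->EXIT
Exit steps: [4, 2, 5]
First to escape: p1 at step 2

Answer: 1 2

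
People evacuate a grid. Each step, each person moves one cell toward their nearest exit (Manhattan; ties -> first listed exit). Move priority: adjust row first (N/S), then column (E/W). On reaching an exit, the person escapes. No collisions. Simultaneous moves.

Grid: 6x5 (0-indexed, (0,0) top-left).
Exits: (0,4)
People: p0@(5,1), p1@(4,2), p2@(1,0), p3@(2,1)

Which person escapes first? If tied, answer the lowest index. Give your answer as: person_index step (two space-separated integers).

Answer: 2 5

Derivation:
Step 1: p0:(5,1)->(4,1) | p1:(4,2)->(3,2) | p2:(1,0)->(0,0) | p3:(2,1)->(1,1)
Step 2: p0:(4,1)->(3,1) | p1:(3,2)->(2,2) | p2:(0,0)->(0,1) | p3:(1,1)->(0,1)
Step 3: p0:(3,1)->(2,1) | p1:(2,2)->(1,2) | p2:(0,1)->(0,2) | p3:(0,1)->(0,2)
Step 4: p0:(2,1)->(1,1) | p1:(1,2)->(0,2) | p2:(0,2)->(0,3) | p3:(0,2)->(0,3)
Step 5: p0:(1,1)->(0,1) | p1:(0,2)->(0,3) | p2:(0,3)->(0,4)->EXIT | p3:(0,3)->(0,4)->EXIT
Step 6: p0:(0,1)->(0,2) | p1:(0,3)->(0,4)->EXIT | p2:escaped | p3:escaped
Step 7: p0:(0,2)->(0,3) | p1:escaped | p2:escaped | p3:escaped
Step 8: p0:(0,3)->(0,4)->EXIT | p1:escaped | p2:escaped | p3:escaped
Exit steps: [8, 6, 5, 5]
First to escape: p2 at step 5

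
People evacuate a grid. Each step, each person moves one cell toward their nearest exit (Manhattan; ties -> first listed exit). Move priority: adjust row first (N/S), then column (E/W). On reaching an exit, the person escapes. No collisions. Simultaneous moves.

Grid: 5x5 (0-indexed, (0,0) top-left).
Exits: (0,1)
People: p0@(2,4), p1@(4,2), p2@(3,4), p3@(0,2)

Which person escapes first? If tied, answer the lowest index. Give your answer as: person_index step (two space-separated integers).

Answer: 3 1

Derivation:
Step 1: p0:(2,4)->(1,4) | p1:(4,2)->(3,2) | p2:(3,4)->(2,4) | p3:(0,2)->(0,1)->EXIT
Step 2: p0:(1,4)->(0,4) | p1:(3,2)->(2,2) | p2:(2,4)->(1,4) | p3:escaped
Step 3: p0:(0,4)->(0,3) | p1:(2,2)->(1,2) | p2:(1,4)->(0,4) | p3:escaped
Step 4: p0:(0,3)->(0,2) | p1:(1,2)->(0,2) | p2:(0,4)->(0,3) | p3:escaped
Step 5: p0:(0,2)->(0,1)->EXIT | p1:(0,2)->(0,1)->EXIT | p2:(0,3)->(0,2) | p3:escaped
Step 6: p0:escaped | p1:escaped | p2:(0,2)->(0,1)->EXIT | p3:escaped
Exit steps: [5, 5, 6, 1]
First to escape: p3 at step 1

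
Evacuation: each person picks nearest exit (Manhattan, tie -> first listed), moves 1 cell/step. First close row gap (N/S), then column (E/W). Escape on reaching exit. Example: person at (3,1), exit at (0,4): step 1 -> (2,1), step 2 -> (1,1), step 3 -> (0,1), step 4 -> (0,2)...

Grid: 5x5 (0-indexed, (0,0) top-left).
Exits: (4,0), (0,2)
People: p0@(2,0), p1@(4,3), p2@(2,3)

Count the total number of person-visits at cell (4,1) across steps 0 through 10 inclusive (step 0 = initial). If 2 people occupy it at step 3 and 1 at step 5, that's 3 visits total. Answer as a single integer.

Step 0: p0@(2,0) p1@(4,3) p2@(2,3) -> at (4,1): 0 [-], cum=0
Step 1: p0@(3,0) p1@(4,2) p2@(1,3) -> at (4,1): 0 [-], cum=0
Step 2: p0@ESC p1@(4,1) p2@(0,3) -> at (4,1): 1 [p1], cum=1
Step 3: p0@ESC p1@ESC p2@ESC -> at (4,1): 0 [-], cum=1
Total visits = 1

Answer: 1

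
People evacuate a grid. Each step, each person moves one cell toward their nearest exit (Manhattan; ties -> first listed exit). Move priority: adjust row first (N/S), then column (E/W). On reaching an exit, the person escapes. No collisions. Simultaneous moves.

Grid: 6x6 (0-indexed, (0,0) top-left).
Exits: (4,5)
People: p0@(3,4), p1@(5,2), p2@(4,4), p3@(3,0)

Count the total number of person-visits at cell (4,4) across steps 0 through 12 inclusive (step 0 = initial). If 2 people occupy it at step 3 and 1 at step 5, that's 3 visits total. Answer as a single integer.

Step 0: p0@(3,4) p1@(5,2) p2@(4,4) p3@(3,0) -> at (4,4): 1 [p2], cum=1
Step 1: p0@(4,4) p1@(4,2) p2@ESC p3@(4,0) -> at (4,4): 1 [p0], cum=2
Step 2: p0@ESC p1@(4,3) p2@ESC p3@(4,1) -> at (4,4): 0 [-], cum=2
Step 3: p0@ESC p1@(4,4) p2@ESC p3@(4,2) -> at (4,4): 1 [p1], cum=3
Step 4: p0@ESC p1@ESC p2@ESC p3@(4,3) -> at (4,4): 0 [-], cum=3
Step 5: p0@ESC p1@ESC p2@ESC p3@(4,4) -> at (4,4): 1 [p3], cum=4
Step 6: p0@ESC p1@ESC p2@ESC p3@ESC -> at (4,4): 0 [-], cum=4
Total visits = 4

Answer: 4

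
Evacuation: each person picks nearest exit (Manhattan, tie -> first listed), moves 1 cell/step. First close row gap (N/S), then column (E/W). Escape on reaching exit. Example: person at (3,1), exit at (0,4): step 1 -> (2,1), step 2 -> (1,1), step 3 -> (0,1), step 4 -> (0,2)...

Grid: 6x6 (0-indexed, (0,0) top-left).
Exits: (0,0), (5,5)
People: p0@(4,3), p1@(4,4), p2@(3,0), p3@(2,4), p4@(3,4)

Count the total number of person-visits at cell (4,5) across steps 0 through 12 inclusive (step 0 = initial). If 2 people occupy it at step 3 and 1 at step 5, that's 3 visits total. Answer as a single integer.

Step 0: p0@(4,3) p1@(4,4) p2@(3,0) p3@(2,4) p4@(3,4) -> at (4,5): 0 [-], cum=0
Step 1: p0@(5,3) p1@(5,4) p2@(2,0) p3@(3,4) p4@(4,4) -> at (4,5): 0 [-], cum=0
Step 2: p0@(5,4) p1@ESC p2@(1,0) p3@(4,4) p4@(5,4) -> at (4,5): 0 [-], cum=0
Step 3: p0@ESC p1@ESC p2@ESC p3@(5,4) p4@ESC -> at (4,5): 0 [-], cum=0
Step 4: p0@ESC p1@ESC p2@ESC p3@ESC p4@ESC -> at (4,5): 0 [-], cum=0
Total visits = 0

Answer: 0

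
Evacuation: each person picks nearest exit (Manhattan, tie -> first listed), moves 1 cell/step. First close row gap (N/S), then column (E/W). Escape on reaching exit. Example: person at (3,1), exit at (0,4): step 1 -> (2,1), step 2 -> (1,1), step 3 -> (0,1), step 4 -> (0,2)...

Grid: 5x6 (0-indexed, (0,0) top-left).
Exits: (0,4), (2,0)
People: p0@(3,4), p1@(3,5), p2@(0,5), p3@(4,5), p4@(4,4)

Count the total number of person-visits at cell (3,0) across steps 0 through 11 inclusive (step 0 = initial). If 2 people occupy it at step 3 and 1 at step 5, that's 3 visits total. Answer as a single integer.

Step 0: p0@(3,4) p1@(3,5) p2@(0,5) p3@(4,5) p4@(4,4) -> at (3,0): 0 [-], cum=0
Step 1: p0@(2,4) p1@(2,5) p2@ESC p3@(3,5) p4@(3,4) -> at (3,0): 0 [-], cum=0
Step 2: p0@(1,4) p1@(1,5) p2@ESC p3@(2,5) p4@(2,4) -> at (3,0): 0 [-], cum=0
Step 3: p0@ESC p1@(0,5) p2@ESC p3@(1,5) p4@(1,4) -> at (3,0): 0 [-], cum=0
Step 4: p0@ESC p1@ESC p2@ESC p3@(0,5) p4@ESC -> at (3,0): 0 [-], cum=0
Step 5: p0@ESC p1@ESC p2@ESC p3@ESC p4@ESC -> at (3,0): 0 [-], cum=0
Total visits = 0

Answer: 0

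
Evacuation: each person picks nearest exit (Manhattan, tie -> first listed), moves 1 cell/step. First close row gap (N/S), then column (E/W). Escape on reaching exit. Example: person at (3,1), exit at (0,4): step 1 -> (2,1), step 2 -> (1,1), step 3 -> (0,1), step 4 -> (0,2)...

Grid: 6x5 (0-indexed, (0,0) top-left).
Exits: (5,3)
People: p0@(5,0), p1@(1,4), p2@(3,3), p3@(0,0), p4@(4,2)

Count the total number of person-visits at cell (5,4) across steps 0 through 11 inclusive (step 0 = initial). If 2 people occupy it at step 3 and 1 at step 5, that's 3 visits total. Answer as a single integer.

Step 0: p0@(5,0) p1@(1,4) p2@(3,3) p3@(0,0) p4@(4,2) -> at (5,4): 0 [-], cum=0
Step 1: p0@(5,1) p1@(2,4) p2@(4,3) p3@(1,0) p4@(5,2) -> at (5,4): 0 [-], cum=0
Step 2: p0@(5,2) p1@(3,4) p2@ESC p3@(2,0) p4@ESC -> at (5,4): 0 [-], cum=0
Step 3: p0@ESC p1@(4,4) p2@ESC p3@(3,0) p4@ESC -> at (5,4): 0 [-], cum=0
Step 4: p0@ESC p1@(5,4) p2@ESC p3@(4,0) p4@ESC -> at (5,4): 1 [p1], cum=1
Step 5: p0@ESC p1@ESC p2@ESC p3@(5,0) p4@ESC -> at (5,4): 0 [-], cum=1
Step 6: p0@ESC p1@ESC p2@ESC p3@(5,1) p4@ESC -> at (5,4): 0 [-], cum=1
Step 7: p0@ESC p1@ESC p2@ESC p3@(5,2) p4@ESC -> at (5,4): 0 [-], cum=1
Step 8: p0@ESC p1@ESC p2@ESC p3@ESC p4@ESC -> at (5,4): 0 [-], cum=1
Total visits = 1

Answer: 1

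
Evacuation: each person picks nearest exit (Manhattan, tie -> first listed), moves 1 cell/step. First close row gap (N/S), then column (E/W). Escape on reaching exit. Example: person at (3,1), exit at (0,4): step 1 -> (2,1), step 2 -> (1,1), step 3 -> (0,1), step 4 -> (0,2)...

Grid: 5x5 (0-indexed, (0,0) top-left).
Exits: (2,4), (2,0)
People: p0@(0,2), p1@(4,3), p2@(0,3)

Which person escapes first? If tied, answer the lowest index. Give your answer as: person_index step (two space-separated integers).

Answer: 1 3

Derivation:
Step 1: p0:(0,2)->(1,2) | p1:(4,3)->(3,3) | p2:(0,3)->(1,3)
Step 2: p0:(1,2)->(2,2) | p1:(3,3)->(2,3) | p2:(1,3)->(2,3)
Step 3: p0:(2,2)->(2,3) | p1:(2,3)->(2,4)->EXIT | p2:(2,3)->(2,4)->EXIT
Step 4: p0:(2,3)->(2,4)->EXIT | p1:escaped | p2:escaped
Exit steps: [4, 3, 3]
First to escape: p1 at step 3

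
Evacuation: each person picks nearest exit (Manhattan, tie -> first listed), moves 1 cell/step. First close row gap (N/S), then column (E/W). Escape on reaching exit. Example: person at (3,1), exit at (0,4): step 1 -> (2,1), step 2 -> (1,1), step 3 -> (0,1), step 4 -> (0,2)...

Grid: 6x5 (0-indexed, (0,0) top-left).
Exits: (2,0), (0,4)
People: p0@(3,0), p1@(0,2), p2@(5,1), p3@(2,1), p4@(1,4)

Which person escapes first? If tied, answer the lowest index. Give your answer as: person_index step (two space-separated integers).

Answer: 0 1

Derivation:
Step 1: p0:(3,0)->(2,0)->EXIT | p1:(0,2)->(0,3) | p2:(5,1)->(4,1) | p3:(2,1)->(2,0)->EXIT | p4:(1,4)->(0,4)->EXIT
Step 2: p0:escaped | p1:(0,3)->(0,4)->EXIT | p2:(4,1)->(3,1) | p3:escaped | p4:escaped
Step 3: p0:escaped | p1:escaped | p2:(3,1)->(2,1) | p3:escaped | p4:escaped
Step 4: p0:escaped | p1:escaped | p2:(2,1)->(2,0)->EXIT | p3:escaped | p4:escaped
Exit steps: [1, 2, 4, 1, 1]
First to escape: p0 at step 1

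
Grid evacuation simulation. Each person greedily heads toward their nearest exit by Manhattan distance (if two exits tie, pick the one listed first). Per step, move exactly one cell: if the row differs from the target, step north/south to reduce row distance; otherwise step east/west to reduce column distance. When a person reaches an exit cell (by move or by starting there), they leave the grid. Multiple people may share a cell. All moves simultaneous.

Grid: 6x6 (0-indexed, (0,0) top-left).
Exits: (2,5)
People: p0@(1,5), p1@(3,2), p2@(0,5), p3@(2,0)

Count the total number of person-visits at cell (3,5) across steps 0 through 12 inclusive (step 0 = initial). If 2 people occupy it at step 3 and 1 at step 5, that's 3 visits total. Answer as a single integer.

Step 0: p0@(1,5) p1@(3,2) p2@(0,5) p3@(2,0) -> at (3,5): 0 [-], cum=0
Step 1: p0@ESC p1@(2,2) p2@(1,5) p3@(2,1) -> at (3,5): 0 [-], cum=0
Step 2: p0@ESC p1@(2,3) p2@ESC p3@(2,2) -> at (3,5): 0 [-], cum=0
Step 3: p0@ESC p1@(2,4) p2@ESC p3@(2,3) -> at (3,5): 0 [-], cum=0
Step 4: p0@ESC p1@ESC p2@ESC p3@(2,4) -> at (3,5): 0 [-], cum=0
Step 5: p0@ESC p1@ESC p2@ESC p3@ESC -> at (3,5): 0 [-], cum=0
Total visits = 0

Answer: 0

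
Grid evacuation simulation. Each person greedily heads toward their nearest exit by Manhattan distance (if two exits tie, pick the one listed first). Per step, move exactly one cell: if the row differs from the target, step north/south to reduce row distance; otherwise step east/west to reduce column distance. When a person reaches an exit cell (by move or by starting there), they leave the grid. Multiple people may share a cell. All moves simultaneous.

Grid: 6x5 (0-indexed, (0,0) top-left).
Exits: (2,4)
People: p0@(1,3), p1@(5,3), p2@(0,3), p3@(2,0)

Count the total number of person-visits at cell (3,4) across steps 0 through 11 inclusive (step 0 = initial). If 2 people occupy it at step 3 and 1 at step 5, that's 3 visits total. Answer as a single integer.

Answer: 0

Derivation:
Step 0: p0@(1,3) p1@(5,3) p2@(0,3) p3@(2,0) -> at (3,4): 0 [-], cum=0
Step 1: p0@(2,3) p1@(4,3) p2@(1,3) p3@(2,1) -> at (3,4): 0 [-], cum=0
Step 2: p0@ESC p1@(3,3) p2@(2,3) p3@(2,2) -> at (3,4): 0 [-], cum=0
Step 3: p0@ESC p1@(2,3) p2@ESC p3@(2,3) -> at (3,4): 0 [-], cum=0
Step 4: p0@ESC p1@ESC p2@ESC p3@ESC -> at (3,4): 0 [-], cum=0
Total visits = 0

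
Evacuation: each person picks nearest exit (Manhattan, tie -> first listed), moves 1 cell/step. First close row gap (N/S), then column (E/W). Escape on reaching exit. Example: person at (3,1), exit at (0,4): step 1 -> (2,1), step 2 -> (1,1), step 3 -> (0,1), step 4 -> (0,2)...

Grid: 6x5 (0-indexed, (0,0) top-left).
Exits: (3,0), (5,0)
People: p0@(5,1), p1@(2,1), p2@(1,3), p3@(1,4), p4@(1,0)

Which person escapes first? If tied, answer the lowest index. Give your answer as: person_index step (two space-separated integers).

Answer: 0 1

Derivation:
Step 1: p0:(5,1)->(5,0)->EXIT | p1:(2,1)->(3,1) | p2:(1,3)->(2,3) | p3:(1,4)->(2,4) | p4:(1,0)->(2,0)
Step 2: p0:escaped | p1:(3,1)->(3,0)->EXIT | p2:(2,3)->(3,3) | p3:(2,4)->(3,4) | p4:(2,0)->(3,0)->EXIT
Step 3: p0:escaped | p1:escaped | p2:(3,3)->(3,2) | p3:(3,4)->(3,3) | p4:escaped
Step 4: p0:escaped | p1:escaped | p2:(3,2)->(3,1) | p3:(3,3)->(3,2) | p4:escaped
Step 5: p0:escaped | p1:escaped | p2:(3,1)->(3,0)->EXIT | p3:(3,2)->(3,1) | p4:escaped
Step 6: p0:escaped | p1:escaped | p2:escaped | p3:(3,1)->(3,0)->EXIT | p4:escaped
Exit steps: [1, 2, 5, 6, 2]
First to escape: p0 at step 1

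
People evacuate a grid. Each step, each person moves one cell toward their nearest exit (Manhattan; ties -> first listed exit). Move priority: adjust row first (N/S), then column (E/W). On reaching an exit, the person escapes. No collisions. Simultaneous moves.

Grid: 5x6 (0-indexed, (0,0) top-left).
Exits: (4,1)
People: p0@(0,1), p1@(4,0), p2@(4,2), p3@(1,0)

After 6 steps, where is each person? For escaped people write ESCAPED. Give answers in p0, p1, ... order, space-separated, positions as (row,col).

Step 1: p0:(0,1)->(1,1) | p1:(4,0)->(4,1)->EXIT | p2:(4,2)->(4,1)->EXIT | p3:(1,0)->(2,0)
Step 2: p0:(1,1)->(2,1) | p1:escaped | p2:escaped | p3:(2,0)->(3,0)
Step 3: p0:(2,1)->(3,1) | p1:escaped | p2:escaped | p3:(3,0)->(4,0)
Step 4: p0:(3,1)->(4,1)->EXIT | p1:escaped | p2:escaped | p3:(4,0)->(4,1)->EXIT

ESCAPED ESCAPED ESCAPED ESCAPED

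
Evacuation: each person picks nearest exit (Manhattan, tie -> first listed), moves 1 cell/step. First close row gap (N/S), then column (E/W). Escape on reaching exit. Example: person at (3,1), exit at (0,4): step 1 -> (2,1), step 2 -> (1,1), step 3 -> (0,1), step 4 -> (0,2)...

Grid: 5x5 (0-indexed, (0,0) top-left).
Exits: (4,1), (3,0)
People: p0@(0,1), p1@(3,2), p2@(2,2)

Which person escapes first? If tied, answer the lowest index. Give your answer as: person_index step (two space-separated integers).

Answer: 1 2

Derivation:
Step 1: p0:(0,1)->(1,1) | p1:(3,2)->(4,2) | p2:(2,2)->(3,2)
Step 2: p0:(1,1)->(2,1) | p1:(4,2)->(4,1)->EXIT | p2:(3,2)->(4,2)
Step 3: p0:(2,1)->(3,1) | p1:escaped | p2:(4,2)->(4,1)->EXIT
Step 4: p0:(3,1)->(4,1)->EXIT | p1:escaped | p2:escaped
Exit steps: [4, 2, 3]
First to escape: p1 at step 2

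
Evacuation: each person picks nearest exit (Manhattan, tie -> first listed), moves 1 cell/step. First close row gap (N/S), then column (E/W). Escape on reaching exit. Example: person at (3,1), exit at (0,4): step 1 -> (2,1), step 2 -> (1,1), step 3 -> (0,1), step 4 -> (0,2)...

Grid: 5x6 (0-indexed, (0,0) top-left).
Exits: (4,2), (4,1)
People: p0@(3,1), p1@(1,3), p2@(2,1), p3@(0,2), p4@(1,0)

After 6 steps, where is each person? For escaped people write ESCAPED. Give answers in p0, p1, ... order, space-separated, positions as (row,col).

Step 1: p0:(3,1)->(4,1)->EXIT | p1:(1,3)->(2,3) | p2:(2,1)->(3,1) | p3:(0,2)->(1,2) | p4:(1,0)->(2,0)
Step 2: p0:escaped | p1:(2,3)->(3,3) | p2:(3,1)->(4,1)->EXIT | p3:(1,2)->(2,2) | p4:(2,0)->(3,0)
Step 3: p0:escaped | p1:(3,3)->(4,3) | p2:escaped | p3:(2,2)->(3,2) | p4:(3,0)->(4,0)
Step 4: p0:escaped | p1:(4,3)->(4,2)->EXIT | p2:escaped | p3:(3,2)->(4,2)->EXIT | p4:(4,0)->(4,1)->EXIT

ESCAPED ESCAPED ESCAPED ESCAPED ESCAPED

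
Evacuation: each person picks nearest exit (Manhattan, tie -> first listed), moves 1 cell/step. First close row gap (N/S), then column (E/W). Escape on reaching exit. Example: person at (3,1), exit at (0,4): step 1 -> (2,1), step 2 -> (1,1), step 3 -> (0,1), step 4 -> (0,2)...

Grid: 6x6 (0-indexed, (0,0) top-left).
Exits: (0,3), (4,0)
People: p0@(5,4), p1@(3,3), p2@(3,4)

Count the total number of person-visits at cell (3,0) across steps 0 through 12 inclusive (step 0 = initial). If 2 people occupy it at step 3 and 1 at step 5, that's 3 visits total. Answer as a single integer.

Step 0: p0@(5,4) p1@(3,3) p2@(3,4) -> at (3,0): 0 [-], cum=0
Step 1: p0@(4,4) p1@(2,3) p2@(2,4) -> at (3,0): 0 [-], cum=0
Step 2: p0@(4,3) p1@(1,3) p2@(1,4) -> at (3,0): 0 [-], cum=0
Step 3: p0@(4,2) p1@ESC p2@(0,4) -> at (3,0): 0 [-], cum=0
Step 4: p0@(4,1) p1@ESC p2@ESC -> at (3,0): 0 [-], cum=0
Step 5: p0@ESC p1@ESC p2@ESC -> at (3,0): 0 [-], cum=0
Total visits = 0

Answer: 0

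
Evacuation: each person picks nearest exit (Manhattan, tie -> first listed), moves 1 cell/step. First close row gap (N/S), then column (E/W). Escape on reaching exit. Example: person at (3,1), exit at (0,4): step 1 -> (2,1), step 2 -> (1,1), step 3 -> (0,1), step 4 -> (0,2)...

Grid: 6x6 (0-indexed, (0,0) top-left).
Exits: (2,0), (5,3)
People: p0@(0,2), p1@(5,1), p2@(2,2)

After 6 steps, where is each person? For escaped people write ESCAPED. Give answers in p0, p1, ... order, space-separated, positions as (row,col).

Step 1: p0:(0,2)->(1,2) | p1:(5,1)->(5,2) | p2:(2,2)->(2,1)
Step 2: p0:(1,2)->(2,2) | p1:(5,2)->(5,3)->EXIT | p2:(2,1)->(2,0)->EXIT
Step 3: p0:(2,2)->(2,1) | p1:escaped | p2:escaped
Step 4: p0:(2,1)->(2,0)->EXIT | p1:escaped | p2:escaped

ESCAPED ESCAPED ESCAPED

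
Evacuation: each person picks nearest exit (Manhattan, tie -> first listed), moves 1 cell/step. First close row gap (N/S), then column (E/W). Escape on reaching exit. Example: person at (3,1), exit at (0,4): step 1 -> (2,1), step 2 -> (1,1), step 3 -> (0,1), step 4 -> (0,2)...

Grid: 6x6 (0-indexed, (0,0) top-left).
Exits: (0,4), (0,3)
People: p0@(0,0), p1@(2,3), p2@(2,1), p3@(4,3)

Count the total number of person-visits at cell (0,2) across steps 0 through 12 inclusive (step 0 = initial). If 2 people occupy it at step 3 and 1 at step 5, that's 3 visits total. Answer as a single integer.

Answer: 2

Derivation:
Step 0: p0@(0,0) p1@(2,3) p2@(2,1) p3@(4,3) -> at (0,2): 0 [-], cum=0
Step 1: p0@(0,1) p1@(1,3) p2@(1,1) p3@(3,3) -> at (0,2): 0 [-], cum=0
Step 2: p0@(0,2) p1@ESC p2@(0,1) p3@(2,3) -> at (0,2): 1 [p0], cum=1
Step 3: p0@ESC p1@ESC p2@(0,2) p3@(1,3) -> at (0,2): 1 [p2], cum=2
Step 4: p0@ESC p1@ESC p2@ESC p3@ESC -> at (0,2): 0 [-], cum=2
Total visits = 2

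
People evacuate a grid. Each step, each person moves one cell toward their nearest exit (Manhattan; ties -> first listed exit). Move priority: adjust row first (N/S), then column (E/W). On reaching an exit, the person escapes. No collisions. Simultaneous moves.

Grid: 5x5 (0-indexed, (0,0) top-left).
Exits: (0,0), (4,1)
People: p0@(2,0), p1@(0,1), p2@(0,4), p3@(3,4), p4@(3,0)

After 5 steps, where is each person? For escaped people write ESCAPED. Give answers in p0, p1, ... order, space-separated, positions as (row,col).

Step 1: p0:(2,0)->(1,0) | p1:(0,1)->(0,0)->EXIT | p2:(0,4)->(0,3) | p3:(3,4)->(4,4) | p4:(3,0)->(4,0)
Step 2: p0:(1,0)->(0,0)->EXIT | p1:escaped | p2:(0,3)->(0,2) | p3:(4,4)->(4,3) | p4:(4,0)->(4,1)->EXIT
Step 3: p0:escaped | p1:escaped | p2:(0,2)->(0,1) | p3:(4,3)->(4,2) | p4:escaped
Step 4: p0:escaped | p1:escaped | p2:(0,1)->(0,0)->EXIT | p3:(4,2)->(4,1)->EXIT | p4:escaped

ESCAPED ESCAPED ESCAPED ESCAPED ESCAPED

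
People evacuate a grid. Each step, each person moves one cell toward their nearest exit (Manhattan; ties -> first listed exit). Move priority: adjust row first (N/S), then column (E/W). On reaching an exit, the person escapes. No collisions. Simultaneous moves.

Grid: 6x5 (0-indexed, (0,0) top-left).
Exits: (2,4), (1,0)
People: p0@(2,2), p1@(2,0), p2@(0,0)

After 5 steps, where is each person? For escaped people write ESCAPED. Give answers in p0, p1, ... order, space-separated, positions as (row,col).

Step 1: p0:(2,2)->(2,3) | p1:(2,0)->(1,0)->EXIT | p2:(0,0)->(1,0)->EXIT
Step 2: p0:(2,3)->(2,4)->EXIT | p1:escaped | p2:escaped

ESCAPED ESCAPED ESCAPED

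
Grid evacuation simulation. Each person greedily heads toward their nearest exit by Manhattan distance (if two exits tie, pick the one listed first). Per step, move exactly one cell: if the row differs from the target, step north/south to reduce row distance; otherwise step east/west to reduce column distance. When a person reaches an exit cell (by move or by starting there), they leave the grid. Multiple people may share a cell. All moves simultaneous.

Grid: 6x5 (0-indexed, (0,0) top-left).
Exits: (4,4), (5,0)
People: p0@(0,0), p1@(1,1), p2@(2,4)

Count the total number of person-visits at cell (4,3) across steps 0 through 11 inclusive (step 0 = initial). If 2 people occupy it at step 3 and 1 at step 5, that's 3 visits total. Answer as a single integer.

Answer: 0

Derivation:
Step 0: p0@(0,0) p1@(1,1) p2@(2,4) -> at (4,3): 0 [-], cum=0
Step 1: p0@(1,0) p1@(2,1) p2@(3,4) -> at (4,3): 0 [-], cum=0
Step 2: p0@(2,0) p1@(3,1) p2@ESC -> at (4,3): 0 [-], cum=0
Step 3: p0@(3,0) p1@(4,1) p2@ESC -> at (4,3): 0 [-], cum=0
Step 4: p0@(4,0) p1@(5,1) p2@ESC -> at (4,3): 0 [-], cum=0
Step 5: p0@ESC p1@ESC p2@ESC -> at (4,3): 0 [-], cum=0
Total visits = 0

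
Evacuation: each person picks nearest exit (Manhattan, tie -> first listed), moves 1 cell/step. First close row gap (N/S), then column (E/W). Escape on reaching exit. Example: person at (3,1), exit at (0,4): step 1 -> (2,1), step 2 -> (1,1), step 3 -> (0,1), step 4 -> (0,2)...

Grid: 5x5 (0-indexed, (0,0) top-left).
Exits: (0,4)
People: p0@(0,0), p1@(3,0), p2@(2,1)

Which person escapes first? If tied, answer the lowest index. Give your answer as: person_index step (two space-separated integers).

Step 1: p0:(0,0)->(0,1) | p1:(3,0)->(2,0) | p2:(2,1)->(1,1)
Step 2: p0:(0,1)->(0,2) | p1:(2,0)->(1,0) | p2:(1,1)->(0,1)
Step 3: p0:(0,2)->(0,3) | p1:(1,0)->(0,0) | p2:(0,1)->(0,2)
Step 4: p0:(0,3)->(0,4)->EXIT | p1:(0,0)->(0,1) | p2:(0,2)->(0,3)
Step 5: p0:escaped | p1:(0,1)->(0,2) | p2:(0,3)->(0,4)->EXIT
Step 6: p0:escaped | p1:(0,2)->(0,3) | p2:escaped
Step 7: p0:escaped | p1:(0,3)->(0,4)->EXIT | p2:escaped
Exit steps: [4, 7, 5]
First to escape: p0 at step 4

Answer: 0 4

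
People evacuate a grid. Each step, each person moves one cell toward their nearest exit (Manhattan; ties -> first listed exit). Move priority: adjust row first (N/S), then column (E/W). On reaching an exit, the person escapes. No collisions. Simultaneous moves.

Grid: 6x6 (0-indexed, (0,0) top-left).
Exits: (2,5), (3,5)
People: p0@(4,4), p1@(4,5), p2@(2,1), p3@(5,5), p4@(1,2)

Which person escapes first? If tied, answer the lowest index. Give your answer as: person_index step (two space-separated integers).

Step 1: p0:(4,4)->(3,4) | p1:(4,5)->(3,5)->EXIT | p2:(2,1)->(2,2) | p3:(5,5)->(4,5) | p4:(1,2)->(2,2)
Step 2: p0:(3,4)->(3,5)->EXIT | p1:escaped | p2:(2,2)->(2,3) | p3:(4,5)->(3,5)->EXIT | p4:(2,2)->(2,3)
Step 3: p0:escaped | p1:escaped | p2:(2,3)->(2,4) | p3:escaped | p4:(2,3)->(2,4)
Step 4: p0:escaped | p1:escaped | p2:(2,4)->(2,5)->EXIT | p3:escaped | p4:(2,4)->(2,5)->EXIT
Exit steps: [2, 1, 4, 2, 4]
First to escape: p1 at step 1

Answer: 1 1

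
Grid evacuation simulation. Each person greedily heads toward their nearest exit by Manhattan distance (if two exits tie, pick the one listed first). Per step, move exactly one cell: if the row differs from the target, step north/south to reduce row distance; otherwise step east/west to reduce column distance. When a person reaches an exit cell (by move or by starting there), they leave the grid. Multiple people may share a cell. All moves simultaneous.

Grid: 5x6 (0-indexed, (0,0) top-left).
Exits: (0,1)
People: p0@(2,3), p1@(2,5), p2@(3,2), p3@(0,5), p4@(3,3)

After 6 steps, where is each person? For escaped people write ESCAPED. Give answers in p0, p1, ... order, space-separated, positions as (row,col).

Step 1: p0:(2,3)->(1,3) | p1:(2,5)->(1,5) | p2:(3,2)->(2,2) | p3:(0,5)->(0,4) | p4:(3,3)->(2,3)
Step 2: p0:(1,3)->(0,3) | p1:(1,5)->(0,5) | p2:(2,2)->(1,2) | p3:(0,4)->(0,3) | p4:(2,3)->(1,3)
Step 3: p0:(0,3)->(0,2) | p1:(0,5)->(0,4) | p2:(1,2)->(0,2) | p3:(0,3)->(0,2) | p4:(1,3)->(0,3)
Step 4: p0:(0,2)->(0,1)->EXIT | p1:(0,4)->(0,3) | p2:(0,2)->(0,1)->EXIT | p3:(0,2)->(0,1)->EXIT | p4:(0,3)->(0,2)
Step 5: p0:escaped | p1:(0,3)->(0,2) | p2:escaped | p3:escaped | p4:(0,2)->(0,1)->EXIT
Step 6: p0:escaped | p1:(0,2)->(0,1)->EXIT | p2:escaped | p3:escaped | p4:escaped

ESCAPED ESCAPED ESCAPED ESCAPED ESCAPED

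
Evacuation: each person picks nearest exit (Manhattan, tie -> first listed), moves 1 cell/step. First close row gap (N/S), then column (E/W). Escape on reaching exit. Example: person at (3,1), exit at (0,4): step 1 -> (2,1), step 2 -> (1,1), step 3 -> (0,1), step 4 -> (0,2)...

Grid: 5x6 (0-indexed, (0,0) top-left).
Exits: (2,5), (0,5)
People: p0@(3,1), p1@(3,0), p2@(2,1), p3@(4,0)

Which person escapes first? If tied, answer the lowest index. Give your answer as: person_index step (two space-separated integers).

Step 1: p0:(3,1)->(2,1) | p1:(3,0)->(2,0) | p2:(2,1)->(2,2) | p3:(4,0)->(3,0)
Step 2: p0:(2,1)->(2,2) | p1:(2,0)->(2,1) | p2:(2,2)->(2,3) | p3:(3,0)->(2,0)
Step 3: p0:(2,2)->(2,3) | p1:(2,1)->(2,2) | p2:(2,3)->(2,4) | p3:(2,0)->(2,1)
Step 4: p0:(2,3)->(2,4) | p1:(2,2)->(2,3) | p2:(2,4)->(2,5)->EXIT | p3:(2,1)->(2,2)
Step 5: p0:(2,4)->(2,5)->EXIT | p1:(2,3)->(2,4) | p2:escaped | p3:(2,2)->(2,3)
Step 6: p0:escaped | p1:(2,4)->(2,5)->EXIT | p2:escaped | p3:(2,3)->(2,4)
Step 7: p0:escaped | p1:escaped | p2:escaped | p3:(2,4)->(2,5)->EXIT
Exit steps: [5, 6, 4, 7]
First to escape: p2 at step 4

Answer: 2 4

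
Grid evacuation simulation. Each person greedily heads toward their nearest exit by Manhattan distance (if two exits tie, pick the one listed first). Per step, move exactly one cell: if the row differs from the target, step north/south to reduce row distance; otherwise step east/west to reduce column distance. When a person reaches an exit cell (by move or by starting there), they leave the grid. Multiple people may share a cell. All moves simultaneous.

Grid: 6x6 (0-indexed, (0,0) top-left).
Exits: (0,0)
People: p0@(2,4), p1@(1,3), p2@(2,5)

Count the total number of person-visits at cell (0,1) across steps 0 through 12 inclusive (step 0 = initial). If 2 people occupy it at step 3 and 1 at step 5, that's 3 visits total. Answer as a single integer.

Step 0: p0@(2,4) p1@(1,3) p2@(2,5) -> at (0,1): 0 [-], cum=0
Step 1: p0@(1,4) p1@(0,3) p2@(1,5) -> at (0,1): 0 [-], cum=0
Step 2: p0@(0,4) p1@(0,2) p2@(0,5) -> at (0,1): 0 [-], cum=0
Step 3: p0@(0,3) p1@(0,1) p2@(0,4) -> at (0,1): 1 [p1], cum=1
Step 4: p0@(0,2) p1@ESC p2@(0,3) -> at (0,1): 0 [-], cum=1
Step 5: p0@(0,1) p1@ESC p2@(0,2) -> at (0,1): 1 [p0], cum=2
Step 6: p0@ESC p1@ESC p2@(0,1) -> at (0,1): 1 [p2], cum=3
Step 7: p0@ESC p1@ESC p2@ESC -> at (0,1): 0 [-], cum=3
Total visits = 3

Answer: 3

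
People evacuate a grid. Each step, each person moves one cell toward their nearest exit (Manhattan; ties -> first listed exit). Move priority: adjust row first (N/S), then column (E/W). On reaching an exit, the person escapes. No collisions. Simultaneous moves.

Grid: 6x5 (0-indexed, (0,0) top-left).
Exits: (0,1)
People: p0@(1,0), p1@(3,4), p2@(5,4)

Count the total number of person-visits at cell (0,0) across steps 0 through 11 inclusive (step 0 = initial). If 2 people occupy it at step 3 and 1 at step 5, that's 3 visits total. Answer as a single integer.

Step 0: p0@(1,0) p1@(3,4) p2@(5,4) -> at (0,0): 0 [-], cum=0
Step 1: p0@(0,0) p1@(2,4) p2@(4,4) -> at (0,0): 1 [p0], cum=1
Step 2: p0@ESC p1@(1,4) p2@(3,4) -> at (0,0): 0 [-], cum=1
Step 3: p0@ESC p1@(0,4) p2@(2,4) -> at (0,0): 0 [-], cum=1
Step 4: p0@ESC p1@(0,3) p2@(1,4) -> at (0,0): 0 [-], cum=1
Step 5: p0@ESC p1@(0,2) p2@(0,4) -> at (0,0): 0 [-], cum=1
Step 6: p0@ESC p1@ESC p2@(0,3) -> at (0,0): 0 [-], cum=1
Step 7: p0@ESC p1@ESC p2@(0,2) -> at (0,0): 0 [-], cum=1
Step 8: p0@ESC p1@ESC p2@ESC -> at (0,0): 0 [-], cum=1
Total visits = 1

Answer: 1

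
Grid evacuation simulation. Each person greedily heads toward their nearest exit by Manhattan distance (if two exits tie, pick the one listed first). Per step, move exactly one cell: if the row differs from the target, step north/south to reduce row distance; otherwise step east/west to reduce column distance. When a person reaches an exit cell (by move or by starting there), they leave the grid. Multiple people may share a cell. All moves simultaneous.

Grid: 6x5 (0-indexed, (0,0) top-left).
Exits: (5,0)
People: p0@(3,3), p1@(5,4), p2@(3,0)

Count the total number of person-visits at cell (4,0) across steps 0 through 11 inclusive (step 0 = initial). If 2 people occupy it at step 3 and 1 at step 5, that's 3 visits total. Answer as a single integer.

Answer: 1

Derivation:
Step 0: p0@(3,3) p1@(5,4) p2@(3,0) -> at (4,0): 0 [-], cum=0
Step 1: p0@(4,3) p1@(5,3) p2@(4,0) -> at (4,0): 1 [p2], cum=1
Step 2: p0@(5,3) p1@(5,2) p2@ESC -> at (4,0): 0 [-], cum=1
Step 3: p0@(5,2) p1@(5,1) p2@ESC -> at (4,0): 0 [-], cum=1
Step 4: p0@(5,1) p1@ESC p2@ESC -> at (4,0): 0 [-], cum=1
Step 5: p0@ESC p1@ESC p2@ESC -> at (4,0): 0 [-], cum=1
Total visits = 1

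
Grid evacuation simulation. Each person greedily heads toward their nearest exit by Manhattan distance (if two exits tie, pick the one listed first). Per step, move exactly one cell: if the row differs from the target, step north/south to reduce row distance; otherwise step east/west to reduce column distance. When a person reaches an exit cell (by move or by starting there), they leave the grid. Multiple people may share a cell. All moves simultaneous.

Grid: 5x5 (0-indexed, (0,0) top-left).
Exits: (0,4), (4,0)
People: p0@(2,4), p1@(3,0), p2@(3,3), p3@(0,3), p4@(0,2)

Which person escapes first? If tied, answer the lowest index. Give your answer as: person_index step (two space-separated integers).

Step 1: p0:(2,4)->(1,4) | p1:(3,0)->(4,0)->EXIT | p2:(3,3)->(2,3) | p3:(0,3)->(0,4)->EXIT | p4:(0,2)->(0,3)
Step 2: p0:(1,4)->(0,4)->EXIT | p1:escaped | p2:(2,3)->(1,3) | p3:escaped | p4:(0,3)->(0,4)->EXIT
Step 3: p0:escaped | p1:escaped | p2:(1,3)->(0,3) | p3:escaped | p4:escaped
Step 4: p0:escaped | p1:escaped | p2:(0,3)->(0,4)->EXIT | p3:escaped | p4:escaped
Exit steps: [2, 1, 4, 1, 2]
First to escape: p1 at step 1

Answer: 1 1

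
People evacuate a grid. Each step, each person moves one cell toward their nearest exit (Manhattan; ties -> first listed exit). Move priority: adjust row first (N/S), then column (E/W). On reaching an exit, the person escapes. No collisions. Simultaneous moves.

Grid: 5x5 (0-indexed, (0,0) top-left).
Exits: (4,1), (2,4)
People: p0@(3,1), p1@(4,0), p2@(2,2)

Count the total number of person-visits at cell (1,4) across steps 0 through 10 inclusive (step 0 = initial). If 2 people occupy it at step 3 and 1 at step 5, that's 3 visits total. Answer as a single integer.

Step 0: p0@(3,1) p1@(4,0) p2@(2,2) -> at (1,4): 0 [-], cum=0
Step 1: p0@ESC p1@ESC p2@(2,3) -> at (1,4): 0 [-], cum=0
Step 2: p0@ESC p1@ESC p2@ESC -> at (1,4): 0 [-], cum=0
Total visits = 0

Answer: 0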